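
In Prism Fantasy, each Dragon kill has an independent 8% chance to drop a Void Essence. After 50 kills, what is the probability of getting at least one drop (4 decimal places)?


P(at least one) = 1 - P(none) = 1 - (1-p)^n
p = 8/100 = 0.08
1 - p = 0.92
(1 - p)^50 = 0.92^50 = 0.015466
P(at least one) = 1 - 0.015466 = 0.9845

0.9845


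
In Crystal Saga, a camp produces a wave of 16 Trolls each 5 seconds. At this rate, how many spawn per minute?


Spawns per minute = count * (60 / interval)
= 16 * (60 / 5)
= 16 * 12.0
= 192.0

192.0 per minute


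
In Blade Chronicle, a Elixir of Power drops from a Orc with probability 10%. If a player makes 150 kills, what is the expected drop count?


Expected drops = kills * (drop_rate / 100)
= 150 * (10 / 100)
= 150 * 0.1
= 15.0

15.0 drops


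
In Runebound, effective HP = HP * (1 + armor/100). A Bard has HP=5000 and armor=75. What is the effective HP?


EHP = 5000 * (1 + 75/100)
= 5000 * (1 + 0.75)
= 5000 * 1.75
= 8750.0

8750.0 EHP


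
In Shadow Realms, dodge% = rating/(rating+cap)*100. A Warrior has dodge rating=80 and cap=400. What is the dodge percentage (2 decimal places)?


dodge% = 80 / (80 + 400) * 100
= 80 / 480 * 100
= 0.166667 * 100
= 16.67%

16.67%


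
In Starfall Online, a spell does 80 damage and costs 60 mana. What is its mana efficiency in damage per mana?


Efficiency = damage / mana
= 80 / 60
= 1.33

1.33 dmg/mana


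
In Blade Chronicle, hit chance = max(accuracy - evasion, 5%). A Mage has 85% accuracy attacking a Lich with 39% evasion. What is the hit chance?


accuracy - evasion = 85 - 39 = 46
Apply floor: max(46, 5) = 46
Hit chance = 46%

46%


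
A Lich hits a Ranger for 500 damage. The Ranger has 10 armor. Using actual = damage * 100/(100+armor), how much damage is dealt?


actual = 500 * 100 / (100 + 10)
= 500 * 100 / 110
= 50000 / 110
= 454.55

454.55 damage


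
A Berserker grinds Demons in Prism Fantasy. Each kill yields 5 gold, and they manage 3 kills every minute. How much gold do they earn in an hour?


Gold per minute = 5 * 3 = 15
Gold per hour = 15 * 60 = 900

900 gold/hour


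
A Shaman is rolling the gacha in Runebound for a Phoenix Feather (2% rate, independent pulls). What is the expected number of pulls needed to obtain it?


Expected pulls for a geometric distribution = 1/p = 100 / rate%
= 100 / 2
= 50.0

50.0 pulls


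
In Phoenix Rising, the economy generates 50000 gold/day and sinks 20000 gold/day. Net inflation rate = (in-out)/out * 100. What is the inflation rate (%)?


Net gold = 50000 - 20000 = 30000
Inflation rate = net / sunk * 100 = 30000 / 20000 * 100
= 1.5 * 100
= 150.00%

150.00%


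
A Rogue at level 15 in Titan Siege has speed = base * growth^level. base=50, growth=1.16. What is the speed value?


value = base * growth^level
= 50 * 1.16^15
= 50 * 9.265521
= 463.28

463.28 speed


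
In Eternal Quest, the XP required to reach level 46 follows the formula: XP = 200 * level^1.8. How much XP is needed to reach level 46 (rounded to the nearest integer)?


XP = 200 * level^1.8
Substitute level = 46:
XP = 200 * 46^1.8
= 200 * 983.9298
= 196786

196786 XP


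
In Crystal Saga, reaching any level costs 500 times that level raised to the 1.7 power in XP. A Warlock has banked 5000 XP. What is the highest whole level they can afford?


XP = 500 * level^1.7, so level = (XP / 500)^(1/1.7)
= (5000 / 500)^(1/1.7)
= 10.0^0.5882
= 3.8747
Floor: level = 3

level 3


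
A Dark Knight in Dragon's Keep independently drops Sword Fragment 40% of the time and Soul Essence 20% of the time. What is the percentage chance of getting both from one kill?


For independent events, P(both) = P(A) * P(B)
= 40% * 20%
= 800 / 100 %
= 8.0%

8.0%


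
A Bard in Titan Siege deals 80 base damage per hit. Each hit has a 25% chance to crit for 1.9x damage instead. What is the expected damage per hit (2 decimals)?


E[dmg] = base * (1 + crit_chance * (crit_mult - 1))
cc as decimal = 25/100 = 0.25
cm - 1 = 1.9 - 1 = 0.9
Bonus factor = 0.25 * 0.9 = 0.225
Total multiplier = 1 + 0.225 = 1.225
Expected damage = 80 * 1.225 = 98.00

98.00 damage


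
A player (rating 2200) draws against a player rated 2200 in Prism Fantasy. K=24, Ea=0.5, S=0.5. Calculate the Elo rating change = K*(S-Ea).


Elo update: delta = K * (S - Ea), where S = 0.5 (draws)
S - Ea = 0.5 - 0.5 = 0.0
Rating change = 24 * 0.0
= 0.00

0.00 rating points


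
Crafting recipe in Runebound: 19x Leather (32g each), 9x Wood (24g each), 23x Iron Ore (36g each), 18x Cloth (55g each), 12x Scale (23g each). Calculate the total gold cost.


Cost breakdown:
  Leather: 19 * 32 = 608
  Wood: 9 * 24 = 216
  Iron Ore: 23 * 36 = 828
  Cloth: 18 * 55 = 990
  Scale: 12 * 23 = 276
Total = 608 + 216 + 828 + 990 + 276 = 2918

2918 gold


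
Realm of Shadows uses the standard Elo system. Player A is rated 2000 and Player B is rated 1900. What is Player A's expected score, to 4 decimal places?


Elo expected score: Ea = 1/(1 + 10^((Rb-Ra)/400))
Rb - Ra = 1900 - 2000 = -100
(Rb-Ra)/400 = -100/400 = -0.25
10^-0.25 = 0.562341
Ea = 1/(1 + 0.562341) = 1/1.562341 = 0.6401

0.6401


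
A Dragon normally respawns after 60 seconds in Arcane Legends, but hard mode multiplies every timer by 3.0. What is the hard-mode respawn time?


Respawn time = base * multiplier
= 60 * 3.0
= 180.0 seconds

180.0 seconds


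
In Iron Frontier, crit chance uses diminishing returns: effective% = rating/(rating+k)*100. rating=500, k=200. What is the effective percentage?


effective% = rating / (rating + k) * 100
= 500 / (500 + 200) * 100
= 500 / 700 * 100
= 0.714286 * 100
= 71.43%

71.43%


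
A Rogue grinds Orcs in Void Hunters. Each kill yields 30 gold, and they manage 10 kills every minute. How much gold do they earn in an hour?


Gold per minute = 30 * 10 = 300
Gold per hour = 300 * 60 = 18000

18000 gold/hour


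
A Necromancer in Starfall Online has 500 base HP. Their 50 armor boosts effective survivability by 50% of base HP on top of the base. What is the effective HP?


EHP = 500 * (1 + 50/100)
= 500 * (1 + 0.5)
= 500 * 1.5
= 750.0

750.0 EHP


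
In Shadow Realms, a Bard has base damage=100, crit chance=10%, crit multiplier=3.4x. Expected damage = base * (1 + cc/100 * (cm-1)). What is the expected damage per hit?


E[dmg] = base * (1 + crit_chance * (crit_mult - 1))
cc as decimal = 10/100 = 0.1
cm - 1 = 3.4 - 1 = 2.4
Bonus factor = 0.1 * 2.4 = 0.24
Total multiplier = 1 + 0.24 = 1.24
Expected damage = 100 * 1.24 = 124.00

124.00 damage


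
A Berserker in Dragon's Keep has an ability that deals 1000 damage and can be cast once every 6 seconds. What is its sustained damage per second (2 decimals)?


DPS = damage / cooldown
= 1000 / 6
= 166.67

166.67 DPS


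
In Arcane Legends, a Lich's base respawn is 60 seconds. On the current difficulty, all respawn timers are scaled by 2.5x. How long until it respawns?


Respawn time = base * multiplier
= 60 * 2.5
= 150.0 seconds

150.0 seconds


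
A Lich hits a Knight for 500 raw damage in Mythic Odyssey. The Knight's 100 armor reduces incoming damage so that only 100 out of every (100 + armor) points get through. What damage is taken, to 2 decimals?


actual = 500 * 100 / (100 + 100)
= 500 * 100 / 200
= 50000 / 200
= 250.00

250.00 damage


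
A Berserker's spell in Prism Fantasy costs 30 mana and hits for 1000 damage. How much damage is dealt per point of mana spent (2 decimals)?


Efficiency = damage / mana
= 1000 / 30
= 33.33

33.33 dmg/mana


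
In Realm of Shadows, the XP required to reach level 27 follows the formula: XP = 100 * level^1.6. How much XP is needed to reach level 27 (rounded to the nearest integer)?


XP = 100 * level^1.6
Substitute level = 27:
XP = 100 * 27^1.6
= 100 * 195.0662
= 19507

19507 XP


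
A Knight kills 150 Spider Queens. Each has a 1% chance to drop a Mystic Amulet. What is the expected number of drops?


Expected drops = kills * (drop_rate / 100)
= 150 * (1 / 100)
= 150 * 0.01
= 1.5

1.5 drops


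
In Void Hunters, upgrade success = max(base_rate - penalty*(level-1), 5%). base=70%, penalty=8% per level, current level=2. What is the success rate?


raw_rate = 70 - 8 * (2 - 1)
= 70 - 8 * 1
= 70 - 8
= 62
Apply floor: max(62, 5) = 62%

62%


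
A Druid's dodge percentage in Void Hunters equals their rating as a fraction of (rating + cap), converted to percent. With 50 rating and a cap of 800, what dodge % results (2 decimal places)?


dodge% = 50 / (50 + 800) * 100
= 50 / 850 * 100
= 0.058824 * 100
= 5.88%

5.88%


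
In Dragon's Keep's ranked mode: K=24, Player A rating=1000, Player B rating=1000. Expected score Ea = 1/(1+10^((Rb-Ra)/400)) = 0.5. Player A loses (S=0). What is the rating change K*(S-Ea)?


Elo update: delta = K * (S - Ea), where S = 0 (loses)
S - Ea = 0 - 0.5 = -0.5
Rating change = 24 * -0.5
= -12.00

-12.00 rating points


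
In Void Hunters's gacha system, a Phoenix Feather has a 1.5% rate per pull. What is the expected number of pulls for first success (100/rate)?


Expected pulls for a geometric distribution = 1/p = 100 / rate%
= 100 / 1.5
= 66.67

66.67 pulls


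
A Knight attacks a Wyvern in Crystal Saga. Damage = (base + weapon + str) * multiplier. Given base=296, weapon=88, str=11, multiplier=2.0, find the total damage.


Sum base + weapon + str = 296 + 88 + 11 = 395
Multiply by 2.0:
395 * 2.0 = 790.0

790.0 damage


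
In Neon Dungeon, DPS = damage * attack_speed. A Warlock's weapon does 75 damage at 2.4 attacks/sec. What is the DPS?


DPS = damage * attack_speed
= 75 * 2.4
= 180.0

180.0 DPS


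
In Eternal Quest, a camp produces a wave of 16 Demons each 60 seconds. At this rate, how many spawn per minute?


Spawns per minute = count * (60 / interval)
= 16 * (60 / 60)
= 16 * 1.0
= 16.0

16.0 per minute


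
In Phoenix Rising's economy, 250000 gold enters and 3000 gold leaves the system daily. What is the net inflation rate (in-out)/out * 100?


Net gold = 250000 - 3000 = 247000
Inflation rate = net / sunk * 100 = 247000 / 3000 * 100
= 82.333333 * 100
= 8233.33%

8233.33%


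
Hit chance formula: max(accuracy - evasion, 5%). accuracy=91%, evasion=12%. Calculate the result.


accuracy - evasion = 91 - 12 = 79
Apply floor: max(79, 5) = 79
Hit chance = 79%

79%


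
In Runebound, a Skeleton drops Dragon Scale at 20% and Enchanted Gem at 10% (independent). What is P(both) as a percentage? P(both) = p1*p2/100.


For independent events, P(both) = P(A) * P(B)
= 20% * 10%
= 200 / 100 %
= 2.0%

2.0%


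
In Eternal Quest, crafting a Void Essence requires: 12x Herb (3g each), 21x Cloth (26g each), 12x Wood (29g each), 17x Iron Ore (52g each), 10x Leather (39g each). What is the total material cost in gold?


Cost breakdown:
  Herb: 12 * 3 = 36
  Cloth: 21 * 26 = 546
  Wood: 12 * 29 = 348
  Iron Ore: 17 * 52 = 884
  Leather: 10 * 39 = 390
Total = 36 + 546 + 348 + 884 + 390 = 2204

2204 gold


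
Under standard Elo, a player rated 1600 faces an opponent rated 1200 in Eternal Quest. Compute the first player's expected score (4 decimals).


Elo expected score: Ea = 1/(1 + 10^((Rb-Ra)/400))
Rb - Ra = 1200 - 1600 = -400
(Rb-Ra)/400 = -400/400 = -1.0
10^-1.0 = 0.1
Ea = 1/(1 + 0.1) = 1/1.1 = 0.9091

0.9091


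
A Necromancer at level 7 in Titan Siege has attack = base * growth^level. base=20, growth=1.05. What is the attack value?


value = base * growth^level
= 20 * 1.05^7
= 20 * 1.4071
= 28.14

28.14 attack


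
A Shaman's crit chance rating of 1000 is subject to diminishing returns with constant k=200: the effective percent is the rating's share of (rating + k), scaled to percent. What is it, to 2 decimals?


effective% = rating / (rating + k) * 100
= 1000 / (1000 + 200) * 100
= 1000 / 1200 * 100
= 0.833333 * 100
= 83.33%

83.33%


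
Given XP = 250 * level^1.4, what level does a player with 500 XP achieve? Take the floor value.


XP = 250 * level^1.4, so level = (XP / 250)^(1/1.4)
= (500 / 250)^(1/1.4)
= 2.0^0.7143
= 1.6407
Floor: level = 1

level 1


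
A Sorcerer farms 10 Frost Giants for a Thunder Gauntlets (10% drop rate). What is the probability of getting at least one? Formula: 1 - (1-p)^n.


P(at least one) = 1 - P(none) = 1 - (1-p)^n
p = 10/100 = 0.1
1 - p = 0.9
(1 - p)^10 = 0.9^10 = 0.348678
P(at least one) = 1 - 0.348678 = 0.6513

0.6513


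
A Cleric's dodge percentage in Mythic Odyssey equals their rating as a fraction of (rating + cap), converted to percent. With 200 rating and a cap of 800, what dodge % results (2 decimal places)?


dodge% = 200 / (200 + 800) * 100
= 200 / 1000 * 100
= 0.2 * 100
= 20.00%

20.00%


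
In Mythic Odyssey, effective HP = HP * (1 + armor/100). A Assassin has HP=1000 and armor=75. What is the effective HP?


EHP = 1000 * (1 + 75/100)
= 1000 * (1 + 0.75)
= 1000 * 1.75
= 1750.0

1750.0 EHP


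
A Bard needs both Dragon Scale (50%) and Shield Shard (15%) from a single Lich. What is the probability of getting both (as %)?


For independent events, P(both) = P(A) * P(B)
= 50% * 15%
= 750 / 100 %
= 7.5%

7.5%


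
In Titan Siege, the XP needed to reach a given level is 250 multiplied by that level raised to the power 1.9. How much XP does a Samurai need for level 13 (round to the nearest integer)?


XP = 250 * level^1.9
Substitute level = 13:
XP = 250 * 13^1.9
= 250 * 130.7653
= 32691

32691 XP


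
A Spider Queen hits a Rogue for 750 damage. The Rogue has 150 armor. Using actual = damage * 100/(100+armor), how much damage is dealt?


actual = 750 * 100 / (100 + 150)
= 750 * 100 / 250
= 75000 / 250
= 300.00

300.00 damage


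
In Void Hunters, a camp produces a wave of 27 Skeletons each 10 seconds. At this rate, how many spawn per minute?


Spawns per minute = count * (60 / interval)
= 27 * (60 / 10)
= 27 * 6.0
= 162.0

162.0 per minute


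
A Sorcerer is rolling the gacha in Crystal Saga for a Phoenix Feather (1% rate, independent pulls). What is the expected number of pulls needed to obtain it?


Expected pulls for a geometric distribution = 1/p = 100 / rate%
= 100 / 1
= 100.0

100.0 pulls


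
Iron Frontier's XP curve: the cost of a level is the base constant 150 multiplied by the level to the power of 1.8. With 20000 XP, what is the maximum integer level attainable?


XP = 150 * level^1.8, so level = (XP / 150)^(1/1.8)
= (20000 / 150)^(1/1.8)
= 133.3333^0.5556
= 15.1538
Floor: level = 15

level 15


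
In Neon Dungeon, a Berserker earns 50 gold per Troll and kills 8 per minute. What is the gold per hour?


Gold per minute = 50 * 8 = 400
Gold per hour = 400 * 60 = 24000

24000 gold/hour


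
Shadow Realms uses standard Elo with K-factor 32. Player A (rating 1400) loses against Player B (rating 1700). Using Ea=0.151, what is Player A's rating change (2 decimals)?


Elo update: delta = K * (S - Ea), where S = 0 (loses)
S - Ea = 0 - 0.151 = -0.151
Rating change = 32 * -0.151
= -4.83

-4.83 rating points


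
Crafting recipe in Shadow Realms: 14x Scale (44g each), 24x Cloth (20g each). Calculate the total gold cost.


Cost breakdown:
  Scale: 14 * 44 = 616
  Cloth: 24 * 20 = 480
Total = 616 + 480 = 1096

1096 gold


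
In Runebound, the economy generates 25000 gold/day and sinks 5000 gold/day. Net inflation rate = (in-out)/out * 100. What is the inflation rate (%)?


Net gold = 25000 - 5000 = 20000
Inflation rate = net / sunk * 100 = 20000 / 5000 * 100
= 4.0 * 100
= 400.00%

400.00%


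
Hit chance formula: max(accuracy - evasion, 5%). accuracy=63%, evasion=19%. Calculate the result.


accuracy - evasion = 63 - 19 = 44
Apply floor: max(44, 5) = 44
Hit chance = 44%

44%


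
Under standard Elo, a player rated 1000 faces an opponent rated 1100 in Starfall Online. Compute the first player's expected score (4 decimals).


Elo expected score: Ea = 1/(1 + 10^((Rb-Ra)/400))
Rb - Ra = 1100 - 1000 = 100
(Rb-Ra)/400 = 100/400 = 0.25
10^0.25 = 1.778279
Ea = 1/(1 + 1.778279) = 1/2.778279 = 0.3599

0.3599


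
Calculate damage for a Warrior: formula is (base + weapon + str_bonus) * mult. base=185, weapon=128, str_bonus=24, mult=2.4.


Sum base + weapon + str = 185 + 128 + 24 = 337
Multiply by 2.4:
337 * 2.4 = 808.8

808.8 damage


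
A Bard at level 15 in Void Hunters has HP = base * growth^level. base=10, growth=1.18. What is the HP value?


value = base * growth^level
= 10 * 1.18^15
= 10 * 11.973748
= 119.74

119.74 HP


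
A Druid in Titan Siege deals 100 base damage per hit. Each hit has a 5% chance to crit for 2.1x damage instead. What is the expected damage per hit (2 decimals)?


E[dmg] = base * (1 + crit_chance * (crit_mult - 1))
cc as decimal = 5/100 = 0.05
cm - 1 = 2.1 - 1 = 1.1
Bonus factor = 0.05 * 1.1 = 0.055
Total multiplier = 1 + 0.055 = 1.055
Expected damage = 100 * 1.055 = 105.50

105.50 damage


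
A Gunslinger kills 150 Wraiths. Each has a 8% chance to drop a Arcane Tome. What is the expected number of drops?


Expected drops = kills * (drop_rate / 100)
= 150 * (8 / 100)
= 150 * 0.08
= 12.0

12.0 drops


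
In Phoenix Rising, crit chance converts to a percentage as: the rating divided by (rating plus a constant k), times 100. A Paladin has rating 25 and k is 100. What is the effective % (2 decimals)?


effective% = rating / (rating + k) * 100
= 25 / (25 + 100) * 100
= 25 / 125 * 100
= 0.2 * 100
= 20.00%

20.00%


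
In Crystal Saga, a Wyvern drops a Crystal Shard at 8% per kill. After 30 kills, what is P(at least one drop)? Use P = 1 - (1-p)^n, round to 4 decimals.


P(at least one) = 1 - P(none) = 1 - (1-p)^n
p = 8/100 = 0.08
1 - p = 0.92
(1 - p)^30 = 0.92^30 = 0.081966
P(at least one) = 1 - 0.081966 = 0.9180

0.9180


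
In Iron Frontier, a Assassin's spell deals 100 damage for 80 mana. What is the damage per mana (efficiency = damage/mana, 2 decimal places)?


Efficiency = damage / mana
= 100 / 80
= 1.25

1.25 dmg/mana


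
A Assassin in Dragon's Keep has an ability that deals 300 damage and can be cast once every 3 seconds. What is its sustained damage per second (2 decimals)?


DPS = damage / cooldown
= 300 / 3
= 100.00

100.00 DPS


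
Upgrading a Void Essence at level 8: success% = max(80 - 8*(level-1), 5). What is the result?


raw_rate = 80 - 8 * (8 - 1)
= 80 - 8 * 7
= 80 - 56
= 24
Apply floor: max(24, 5) = 24%

24%


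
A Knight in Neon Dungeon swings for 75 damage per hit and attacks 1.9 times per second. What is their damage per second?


DPS = damage * attack_speed
= 75 * 1.9
= 142.5

142.5 DPS


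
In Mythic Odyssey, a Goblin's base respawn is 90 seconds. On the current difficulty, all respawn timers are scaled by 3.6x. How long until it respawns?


Respawn time = base * multiplier
= 90 * 3.6
= 324.0 seconds

324.0 seconds


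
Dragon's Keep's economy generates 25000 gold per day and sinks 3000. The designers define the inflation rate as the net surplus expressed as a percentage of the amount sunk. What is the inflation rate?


Net gold = 25000 - 3000 = 22000
Inflation rate = net / sunk * 100 = 22000 / 3000 * 100
= 7.333333 * 100
= 733.33%

733.33%


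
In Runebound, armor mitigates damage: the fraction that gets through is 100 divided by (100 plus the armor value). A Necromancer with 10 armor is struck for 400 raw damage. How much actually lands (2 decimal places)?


actual = 400 * 100 / (100 + 10)
= 400 * 100 / 110
= 40000 / 110
= 363.64

363.64 damage


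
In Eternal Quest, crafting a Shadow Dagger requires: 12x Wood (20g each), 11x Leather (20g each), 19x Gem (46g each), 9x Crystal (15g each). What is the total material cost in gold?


Cost breakdown:
  Wood: 12 * 20 = 240
  Leather: 11 * 20 = 220
  Gem: 19 * 46 = 874
  Crystal: 9 * 15 = 135
Total = 240 + 220 + 874 + 135 = 1469

1469 gold


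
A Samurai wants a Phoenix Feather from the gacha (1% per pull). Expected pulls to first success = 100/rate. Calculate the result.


Expected pulls for a geometric distribution = 1/p = 100 / rate%
= 100 / 1
= 100.0

100.0 pulls


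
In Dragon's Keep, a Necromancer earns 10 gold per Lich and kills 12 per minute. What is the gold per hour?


Gold per minute = 10 * 12 = 120
Gold per hour = 120 * 60 = 7200

7200 gold/hour


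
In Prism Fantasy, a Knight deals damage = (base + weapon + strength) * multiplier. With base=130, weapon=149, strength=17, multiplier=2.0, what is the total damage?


Sum base + weapon + str = 130 + 149 + 17 = 296
Multiply by 2.0:
296 * 2.0 = 592.0

592.0 damage


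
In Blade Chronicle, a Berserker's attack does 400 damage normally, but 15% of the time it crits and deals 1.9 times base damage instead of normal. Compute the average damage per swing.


E[dmg] = base * (1 + crit_chance * (crit_mult - 1))
cc as decimal = 15/100 = 0.15
cm - 1 = 1.9 - 1 = 0.9
Bonus factor = 0.15 * 0.9 = 0.135
Total multiplier = 1 + 0.135 = 1.135
Expected damage = 400 * 1.135 = 454.00

454.00 damage


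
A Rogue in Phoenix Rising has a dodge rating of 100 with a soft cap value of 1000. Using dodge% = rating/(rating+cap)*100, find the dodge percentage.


dodge% = 100 / (100 + 1000) * 100
= 100 / 1100 * 100
= 0.090909 * 100
= 9.09%

9.09%


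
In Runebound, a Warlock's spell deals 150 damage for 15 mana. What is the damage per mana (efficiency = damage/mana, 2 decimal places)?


Efficiency = damage / mana
= 150 / 15
= 10.00

10.00 dmg/mana


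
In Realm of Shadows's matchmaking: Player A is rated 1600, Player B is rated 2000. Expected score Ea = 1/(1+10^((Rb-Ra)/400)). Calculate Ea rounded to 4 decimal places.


Elo expected score: Ea = 1/(1 + 10^((Rb-Ra)/400))
Rb - Ra = 2000 - 1600 = 400
(Rb-Ra)/400 = 400/400 = 1.0
10^1.0 = 10.0
Ea = 1/(1 + 10.0) = 1/11.0 = 0.0909

0.0909


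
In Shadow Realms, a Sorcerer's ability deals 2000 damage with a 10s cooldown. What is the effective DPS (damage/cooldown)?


DPS = damage / cooldown
= 2000 / 10
= 200.00

200.00 DPS


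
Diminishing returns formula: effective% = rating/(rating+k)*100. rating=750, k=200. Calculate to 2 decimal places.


effective% = rating / (rating + k) * 100
= 750 / (750 + 200) * 100
= 750 / 950 * 100
= 0.789474 * 100
= 78.95%

78.95%


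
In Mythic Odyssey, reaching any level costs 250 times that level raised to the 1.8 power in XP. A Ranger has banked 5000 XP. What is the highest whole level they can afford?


XP = 250 * level^1.8, so level = (XP / 250)^(1/1.8)
= (5000 / 250)^(1/1.8)
= 20.0^0.5556
= 5.282
Floor: level = 5

level 5


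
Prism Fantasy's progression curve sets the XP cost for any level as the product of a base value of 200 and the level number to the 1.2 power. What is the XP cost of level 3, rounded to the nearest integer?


XP = 200 * level^1.2
Substitute level = 3:
XP = 200 * 3^1.2
= 200 * 3.7372
= 747

747 XP


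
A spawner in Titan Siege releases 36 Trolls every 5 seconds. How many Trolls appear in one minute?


Spawns per minute = count * (60 / interval)
= 36 * (60 / 5)
= 36 * 12.0
= 432.0

432.0 per minute


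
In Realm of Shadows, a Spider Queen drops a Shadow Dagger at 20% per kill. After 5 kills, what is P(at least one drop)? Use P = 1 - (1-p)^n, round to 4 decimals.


P(at least one) = 1 - P(none) = 1 - (1-p)^n
p = 20/100 = 0.2
1 - p = 0.8
(1 - p)^5 = 0.8^5 = 0.327680
P(at least one) = 1 - 0.327680 = 0.6723

0.6723


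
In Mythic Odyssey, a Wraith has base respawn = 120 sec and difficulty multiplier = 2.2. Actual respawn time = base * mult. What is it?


Respawn time = base * multiplier
= 120 * 2.2
= 264.0 seconds

264.0 seconds


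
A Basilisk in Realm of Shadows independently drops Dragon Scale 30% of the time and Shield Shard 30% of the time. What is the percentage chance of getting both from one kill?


For independent events, P(both) = P(A) * P(B)
= 30% * 30%
= 900 / 100 %
= 9.0%

9.0%


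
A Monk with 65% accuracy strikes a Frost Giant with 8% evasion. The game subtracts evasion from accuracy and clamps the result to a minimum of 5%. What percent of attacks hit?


accuracy - evasion = 65 - 8 = 57
Apply floor: max(57, 5) = 57
Hit chance = 57%

57%


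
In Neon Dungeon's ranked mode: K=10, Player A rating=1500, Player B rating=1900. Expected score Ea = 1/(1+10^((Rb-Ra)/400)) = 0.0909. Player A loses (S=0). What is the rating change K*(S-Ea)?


Elo update: delta = K * (S - Ea), where S = 0 (loses)
S - Ea = 0 - 0.0909 = -0.0909
Rating change = 10 * -0.0909
= -0.91

-0.91 rating points


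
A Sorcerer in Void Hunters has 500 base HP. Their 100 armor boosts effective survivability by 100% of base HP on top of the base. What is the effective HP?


EHP = 500 * (1 + 100/100)
= 500 * (1 + 1.0)
= 500 * 2.0
= 1000.0

1000.0 EHP


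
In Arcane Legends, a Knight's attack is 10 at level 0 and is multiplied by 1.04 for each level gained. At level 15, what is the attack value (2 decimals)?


value = base * growth^level
= 10 * 1.04^15
= 10 * 1.800944
= 18.01

18.01 attack


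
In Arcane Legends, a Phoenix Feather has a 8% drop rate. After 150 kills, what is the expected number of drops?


Expected drops = kills * (drop_rate / 100)
= 150 * (8 / 100)
= 150 * 0.08
= 12.0

12.0 drops


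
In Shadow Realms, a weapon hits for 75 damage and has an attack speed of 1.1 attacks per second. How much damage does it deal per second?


DPS = damage * attack_speed
= 75 * 1.1
= 82.5

82.5 DPS


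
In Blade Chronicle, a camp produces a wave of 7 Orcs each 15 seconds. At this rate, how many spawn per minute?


Spawns per minute = count * (60 / interval)
= 7 * (60 / 15)
= 7 * 4.0
= 28.0

28.0 per minute


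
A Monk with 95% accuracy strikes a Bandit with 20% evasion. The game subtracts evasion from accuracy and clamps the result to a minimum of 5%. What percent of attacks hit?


accuracy - evasion = 95 - 20 = 75
Apply floor: max(75, 5) = 75
Hit chance = 75%

75%


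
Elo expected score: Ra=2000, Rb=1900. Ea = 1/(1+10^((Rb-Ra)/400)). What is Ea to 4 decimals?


Elo expected score: Ea = 1/(1 + 10^((Rb-Ra)/400))
Rb - Ra = 1900 - 2000 = -100
(Rb-Ra)/400 = -100/400 = -0.25
10^-0.25 = 0.562341
Ea = 1/(1 + 0.562341) = 1/1.562341 = 0.6401

0.6401


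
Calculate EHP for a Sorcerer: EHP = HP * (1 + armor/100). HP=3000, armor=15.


EHP = 3000 * (1 + 15/100)
= 3000 * (1 + 0.15)
= 3000 * 1.15
= 3450.0

3450.0 EHP


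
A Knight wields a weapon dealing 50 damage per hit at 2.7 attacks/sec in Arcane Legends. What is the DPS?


DPS = damage * attack_speed
= 50 * 2.7
= 135.0

135.0 DPS


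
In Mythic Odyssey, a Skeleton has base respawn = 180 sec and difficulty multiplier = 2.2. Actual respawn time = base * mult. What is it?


Respawn time = base * multiplier
= 180 * 2.2
= 396.0 seconds

396.0 seconds


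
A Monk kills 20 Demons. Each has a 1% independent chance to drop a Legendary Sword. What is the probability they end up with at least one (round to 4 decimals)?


P(at least one) = 1 - P(none) = 1 - (1-p)^n
p = 1/100 = 0.01
1 - p = 0.99
(1 - p)^20 = 0.99^20 = 0.817907
P(at least one) = 1 - 0.817907 = 0.1821

0.1821


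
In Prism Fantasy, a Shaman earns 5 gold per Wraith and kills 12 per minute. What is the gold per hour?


Gold per minute = 5 * 12 = 60
Gold per hour = 60 * 60 = 3600

3600 gold/hour


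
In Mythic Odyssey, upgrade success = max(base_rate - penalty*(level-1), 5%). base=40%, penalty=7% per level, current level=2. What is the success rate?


raw_rate = 40 - 7 * (2 - 1)
= 40 - 7 * 1
= 40 - 7
= 33
Apply floor: max(33, 5) = 33%

33%


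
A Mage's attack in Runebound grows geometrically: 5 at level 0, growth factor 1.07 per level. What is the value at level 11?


value = base * growth^level
= 5 * 1.07^11
= 5 * 2.104852
= 10.52

10.52 attack


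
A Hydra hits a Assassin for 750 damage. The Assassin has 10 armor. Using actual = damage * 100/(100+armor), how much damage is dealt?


actual = 750 * 100 / (100 + 10)
= 750 * 100 / 110
= 75000 / 110
= 681.82

681.82 damage


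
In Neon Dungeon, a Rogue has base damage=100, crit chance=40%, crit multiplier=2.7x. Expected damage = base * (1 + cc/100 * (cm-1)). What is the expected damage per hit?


E[dmg] = base * (1 + crit_chance * (crit_mult - 1))
cc as decimal = 40/100 = 0.4
cm - 1 = 2.7 - 1 = 1.7
Bonus factor = 0.4 * 1.7 = 0.68
Total multiplier = 1 + 0.68 = 1.68
Expected damage = 100 * 1.68 = 168.00

168.00 damage


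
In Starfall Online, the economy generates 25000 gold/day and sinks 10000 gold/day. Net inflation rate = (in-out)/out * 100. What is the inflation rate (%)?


Net gold = 25000 - 10000 = 15000
Inflation rate = net / sunk * 100 = 15000 / 10000 * 100
= 1.5 * 100
= 150.00%

150.00%


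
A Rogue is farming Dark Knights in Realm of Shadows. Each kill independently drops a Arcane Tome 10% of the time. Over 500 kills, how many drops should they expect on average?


Expected drops = kills * (drop_rate / 100)
= 500 * (10 / 100)
= 500 * 0.1
= 50.0

50.0 drops


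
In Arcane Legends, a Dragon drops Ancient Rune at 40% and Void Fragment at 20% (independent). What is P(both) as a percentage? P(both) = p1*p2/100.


For independent events, P(both) = P(A) * P(B)
= 40% * 20%
= 800 / 100 %
= 8.0%

8.0%


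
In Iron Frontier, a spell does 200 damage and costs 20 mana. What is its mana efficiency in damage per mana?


Efficiency = damage / mana
= 200 / 20
= 10.00

10.00 dmg/mana


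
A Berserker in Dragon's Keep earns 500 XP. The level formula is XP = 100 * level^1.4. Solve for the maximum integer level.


XP = 100 * level^1.4, so level = (XP / 100)^(1/1.4)
= (500 / 100)^(1/1.4)
= 5.0^0.7143
= 3.1569
Floor: level = 3

level 3


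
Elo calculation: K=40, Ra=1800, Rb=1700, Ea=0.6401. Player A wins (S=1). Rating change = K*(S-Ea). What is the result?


Elo update: delta = K * (S - Ea), where S = 1 (wins)
S - Ea = 1 - 0.6401 = 0.3599
Rating change = 40 * 0.3599
= 14.40

14.40 rating points


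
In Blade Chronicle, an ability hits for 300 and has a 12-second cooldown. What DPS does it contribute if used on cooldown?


DPS = damage / cooldown
= 300 / 12
= 25.00

25.00 DPS


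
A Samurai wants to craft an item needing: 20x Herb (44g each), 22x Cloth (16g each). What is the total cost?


Cost breakdown:
  Herb: 20 * 44 = 880
  Cloth: 22 * 16 = 352
Total = 880 + 352 = 1232

1232 gold


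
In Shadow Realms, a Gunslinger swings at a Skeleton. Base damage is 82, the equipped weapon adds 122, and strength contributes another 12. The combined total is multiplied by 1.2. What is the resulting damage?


Sum base + weapon + str = 82 + 122 + 12 = 216
Multiply by 1.2:
216 * 1.2 = 259.2

259.2 damage


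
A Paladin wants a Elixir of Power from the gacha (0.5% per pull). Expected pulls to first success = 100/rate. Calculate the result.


Expected pulls for a geometric distribution = 1/p = 100 / rate%
= 100 / 0.5
= 200.0

200.0 pulls


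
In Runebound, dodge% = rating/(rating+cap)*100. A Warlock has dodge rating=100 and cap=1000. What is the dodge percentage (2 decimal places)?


dodge% = 100 / (100 + 1000) * 100
= 100 / 1100 * 100
= 0.090909 * 100
= 9.09%

9.09%


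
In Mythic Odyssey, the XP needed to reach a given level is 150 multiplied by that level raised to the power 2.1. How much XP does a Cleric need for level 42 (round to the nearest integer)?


XP = 150 * level^2.1
Substitute level = 42:
XP = 150 * 42^2.1
= 150 * 2563.4421
= 384516

384516 XP


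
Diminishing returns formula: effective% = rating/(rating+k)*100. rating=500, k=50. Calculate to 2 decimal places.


effective% = rating / (rating + k) * 100
= 500 / (500 + 50) * 100
= 500 / 550 * 100
= 0.909091 * 100
= 90.91%

90.91%


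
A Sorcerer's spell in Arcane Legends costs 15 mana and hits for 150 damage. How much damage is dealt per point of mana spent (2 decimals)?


Efficiency = damage / mana
= 150 / 15
= 10.00

10.00 dmg/mana


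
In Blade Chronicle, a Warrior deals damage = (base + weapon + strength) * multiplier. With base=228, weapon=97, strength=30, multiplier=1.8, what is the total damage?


Sum base + weapon + str = 228 + 97 + 30 = 355
Multiply by 1.8:
355 * 1.8 = 639.0

639.0 damage


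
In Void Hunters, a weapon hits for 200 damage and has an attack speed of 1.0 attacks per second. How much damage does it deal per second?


DPS = damage * attack_speed
= 200 * 1.0
= 200.0

200.0 DPS


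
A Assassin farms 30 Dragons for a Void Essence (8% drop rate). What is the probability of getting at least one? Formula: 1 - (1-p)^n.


P(at least one) = 1 - P(none) = 1 - (1-p)^n
p = 8/100 = 0.08
1 - p = 0.92
(1 - p)^30 = 0.92^30 = 0.081966
P(at least one) = 1 - 0.081966 = 0.9180

0.9180


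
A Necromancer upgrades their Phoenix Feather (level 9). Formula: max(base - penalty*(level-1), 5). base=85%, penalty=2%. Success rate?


raw_rate = 85 - 2 * (9 - 1)
= 85 - 2 * 8
= 85 - 16
= 69
Apply floor: max(69, 5) = 69%

69%


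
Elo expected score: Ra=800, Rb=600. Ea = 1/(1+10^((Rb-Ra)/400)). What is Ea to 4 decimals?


Elo expected score: Ea = 1/(1 + 10^((Rb-Ra)/400))
Rb - Ra = 600 - 800 = -200
(Rb-Ra)/400 = -200/400 = -0.5
10^-0.5 = 0.316228
Ea = 1/(1 + 0.316228) = 1/1.316228 = 0.7597

0.7597


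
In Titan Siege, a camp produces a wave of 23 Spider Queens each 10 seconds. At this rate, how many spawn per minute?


Spawns per minute = count * (60 / interval)
= 23 * (60 / 10)
= 23 * 6.0
= 138.0

138.0 per minute


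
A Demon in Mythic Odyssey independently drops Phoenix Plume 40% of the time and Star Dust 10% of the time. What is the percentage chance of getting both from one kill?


For independent events, P(both) = P(A) * P(B)
= 40% * 10%
= 400 / 100 %
= 4.0%

4.0%


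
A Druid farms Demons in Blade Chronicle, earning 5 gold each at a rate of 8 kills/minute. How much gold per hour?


Gold per minute = 5 * 8 = 40
Gold per hour = 40 * 60 = 2400

2400 gold/hour


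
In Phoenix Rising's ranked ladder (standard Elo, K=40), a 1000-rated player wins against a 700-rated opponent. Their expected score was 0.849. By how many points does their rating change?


Elo update: delta = K * (S - Ea), where S = 1 (wins)
S - Ea = 1 - 0.849 = 0.151
Rating change = 40 * 0.151
= 6.04

6.04 rating points


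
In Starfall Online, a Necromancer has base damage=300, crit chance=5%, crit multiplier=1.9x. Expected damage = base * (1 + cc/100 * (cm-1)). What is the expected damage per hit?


E[dmg] = base * (1 + crit_chance * (crit_mult - 1))
cc as decimal = 5/100 = 0.05
cm - 1 = 1.9 - 1 = 0.9
Bonus factor = 0.05 * 0.9 = 0.045
Total multiplier = 1 + 0.045 = 1.045
Expected damage = 300 * 1.045 = 313.50

313.50 damage


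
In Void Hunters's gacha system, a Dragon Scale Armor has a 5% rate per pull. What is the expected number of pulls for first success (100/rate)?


Expected pulls for a geometric distribution = 1/p = 100 / rate%
= 100 / 5
= 20.0

20.0 pulls


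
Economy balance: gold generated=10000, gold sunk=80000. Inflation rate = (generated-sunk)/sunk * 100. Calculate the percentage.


Net gold = 10000 - 80000 = -70000
Inflation rate = net / sunk * 100 = -70000 / 80000 * 100
= -0.875 * 100
= -87.50%

-87.50%


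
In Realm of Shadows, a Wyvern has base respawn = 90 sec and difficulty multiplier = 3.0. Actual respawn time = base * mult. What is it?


Respawn time = base * multiplier
= 90 * 3.0
= 270.0 seconds

270.0 seconds


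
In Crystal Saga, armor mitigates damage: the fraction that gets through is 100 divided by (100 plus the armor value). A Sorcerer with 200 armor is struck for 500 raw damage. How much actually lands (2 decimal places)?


actual = 500 * 100 / (100 + 200)
= 500 * 100 / 300
= 50000 / 300
= 166.67

166.67 damage


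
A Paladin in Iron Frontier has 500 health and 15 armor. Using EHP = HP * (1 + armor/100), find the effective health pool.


EHP = 500 * (1 + 15/100)
= 500 * (1 + 0.15)
= 500 * 1.15
= 575.0

575.0 EHP


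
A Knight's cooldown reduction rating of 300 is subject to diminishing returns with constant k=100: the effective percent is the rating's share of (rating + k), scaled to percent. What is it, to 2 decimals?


effective% = rating / (rating + k) * 100
= 300 / (300 + 100) * 100
= 300 / 400 * 100
= 0.75 * 100
= 75.00%

75.00%


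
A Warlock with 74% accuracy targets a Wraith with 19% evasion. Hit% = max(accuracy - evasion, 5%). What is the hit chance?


accuracy - evasion = 74 - 19 = 55
Apply floor: max(55, 5) = 55
Hit chance = 55%

55%


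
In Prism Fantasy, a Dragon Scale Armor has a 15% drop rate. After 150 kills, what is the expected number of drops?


Expected drops = kills * (drop_rate / 100)
= 150 * (15 / 100)
= 150 * 0.15
= 22.5

22.5 drops


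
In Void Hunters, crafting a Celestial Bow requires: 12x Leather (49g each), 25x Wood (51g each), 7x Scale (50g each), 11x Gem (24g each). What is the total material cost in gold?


Cost breakdown:
  Leather: 12 * 49 = 588
  Wood: 25 * 51 = 1275
  Scale: 7 * 50 = 350
  Gem: 11 * 24 = 264
Total = 588 + 1275 + 350 + 264 = 2477

2477 gold


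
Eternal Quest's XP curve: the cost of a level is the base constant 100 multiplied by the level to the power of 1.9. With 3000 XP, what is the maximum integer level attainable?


XP = 100 * level^1.9, so level = (XP / 100)^(1/1.9)
= (3000 / 100)^(1/1.9)
= 30.0^0.5263
= 5.9901
Floor: level = 5

level 5


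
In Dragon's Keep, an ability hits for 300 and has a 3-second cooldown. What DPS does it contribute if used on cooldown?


DPS = damage / cooldown
= 300 / 3
= 100.00

100.00 DPS


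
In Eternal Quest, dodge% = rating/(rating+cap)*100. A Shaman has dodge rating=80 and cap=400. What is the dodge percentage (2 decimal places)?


dodge% = 80 / (80 + 400) * 100
= 80 / 480 * 100
= 0.166667 * 100
= 16.67%

16.67%


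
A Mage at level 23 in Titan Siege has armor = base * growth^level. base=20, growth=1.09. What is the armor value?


value = base * growth^level
= 20 * 1.09^23
= 20 * 7.257874
= 145.16

145.16 armor


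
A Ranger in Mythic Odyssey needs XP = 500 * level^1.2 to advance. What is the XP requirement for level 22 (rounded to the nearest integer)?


XP = 500 * level^1.2
Substitute level = 22:
XP = 500 * 22^1.2
= 500 * 40.8232
= 20412

20412 XP


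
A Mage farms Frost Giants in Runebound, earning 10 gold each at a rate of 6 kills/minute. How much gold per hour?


Gold per minute = 10 * 6 = 60
Gold per hour = 60 * 60 = 3600

3600 gold/hour


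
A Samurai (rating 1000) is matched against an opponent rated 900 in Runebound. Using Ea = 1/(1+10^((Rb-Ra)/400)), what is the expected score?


Elo expected score: Ea = 1/(1 + 10^((Rb-Ra)/400))
Rb - Ra = 900 - 1000 = -100
(Rb-Ra)/400 = -100/400 = -0.25
10^-0.25 = 0.562341
Ea = 1/(1 + 0.562341) = 1/1.562341 = 0.6401

0.6401


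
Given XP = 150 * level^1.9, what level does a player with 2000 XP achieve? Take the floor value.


XP = 150 * level^1.9, so level = (XP / 150)^(1/1.9)
= (2000 / 150)^(1/1.9)
= 13.3333^0.5263
= 3.9091
Floor: level = 3

level 3


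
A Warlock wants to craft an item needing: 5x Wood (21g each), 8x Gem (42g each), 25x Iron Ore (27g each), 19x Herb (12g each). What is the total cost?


Cost breakdown:
  Wood: 5 * 21 = 105
  Gem: 8 * 42 = 336
  Iron Ore: 25 * 27 = 675
  Herb: 19 * 12 = 228
Total = 105 + 336 + 675 + 228 = 1344

1344 gold


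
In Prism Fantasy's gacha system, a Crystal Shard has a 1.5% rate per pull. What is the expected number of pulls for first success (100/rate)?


Expected pulls for a geometric distribution = 1/p = 100 / rate%
= 100 / 1.5
= 66.67

66.67 pulls


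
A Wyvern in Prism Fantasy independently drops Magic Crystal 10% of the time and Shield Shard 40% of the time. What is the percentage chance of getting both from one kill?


For independent events, P(both) = P(A) * P(B)
= 10% * 40%
= 400 / 100 %
= 4.0%

4.0%


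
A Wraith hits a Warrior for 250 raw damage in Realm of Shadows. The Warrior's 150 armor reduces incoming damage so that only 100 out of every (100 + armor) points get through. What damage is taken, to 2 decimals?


actual = 250 * 100 / (100 + 150)
= 250 * 100 / 250
= 25000 / 250
= 100.00

100.00 damage
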